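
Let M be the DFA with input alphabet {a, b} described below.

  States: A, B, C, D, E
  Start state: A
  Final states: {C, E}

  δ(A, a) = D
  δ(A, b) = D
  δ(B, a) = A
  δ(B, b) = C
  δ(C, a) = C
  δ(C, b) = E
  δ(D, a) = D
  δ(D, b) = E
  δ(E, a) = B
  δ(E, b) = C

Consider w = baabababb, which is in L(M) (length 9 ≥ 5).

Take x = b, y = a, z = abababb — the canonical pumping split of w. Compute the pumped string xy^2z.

baaabababb

xy^2z = b·a·a·abababb = baaabababb.
Reading y = a takes M from D back to D, so after x·y·y the machine is still in D, and z then leads to the accepting state C. Hence baaabababb ∈ L(M).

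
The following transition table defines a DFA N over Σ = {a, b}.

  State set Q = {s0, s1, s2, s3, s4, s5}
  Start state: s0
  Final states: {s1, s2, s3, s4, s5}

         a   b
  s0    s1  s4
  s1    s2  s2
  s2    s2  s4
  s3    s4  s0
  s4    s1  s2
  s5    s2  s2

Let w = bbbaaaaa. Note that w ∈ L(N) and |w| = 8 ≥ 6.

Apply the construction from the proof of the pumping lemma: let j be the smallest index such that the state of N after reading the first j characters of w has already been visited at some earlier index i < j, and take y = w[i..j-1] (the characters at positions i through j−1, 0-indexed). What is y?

bb

State sequence: s0 -b-> s4 -b-> s2 -b-> s4 -a-> s1 -a-> s2 -a-> s2 -a-> s2 -a-> s2
First repeat at step 3: s4 was already visited.

So i = 1, j = 3, giving x = w[0:1] = b, y = w[1:3] = bb, z = w[3:8] = aaaaa.
Check: |xy| = 3 ≤ 6 and |y| = 2 ≥ 1. Reading y takes N from s4 back to s4, so every xyⁱz is accepted.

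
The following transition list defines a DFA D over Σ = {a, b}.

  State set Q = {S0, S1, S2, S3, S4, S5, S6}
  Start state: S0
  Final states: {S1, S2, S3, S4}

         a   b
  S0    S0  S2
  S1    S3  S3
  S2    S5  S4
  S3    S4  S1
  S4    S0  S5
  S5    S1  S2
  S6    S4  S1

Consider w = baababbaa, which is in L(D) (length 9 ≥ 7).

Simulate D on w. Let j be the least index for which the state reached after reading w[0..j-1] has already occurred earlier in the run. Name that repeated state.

S5

State sequence: S0 -b-> S2 -a-> S5 -a-> S1 -b-> S3 -a-> S4 -b-> S5 -b-> S2 -a-> S5 -a-> S1
First repeat at step 6: S5 was already visited.

The earliest repeat is at step j = 6: D is in S5, which it already visited at step i = 2.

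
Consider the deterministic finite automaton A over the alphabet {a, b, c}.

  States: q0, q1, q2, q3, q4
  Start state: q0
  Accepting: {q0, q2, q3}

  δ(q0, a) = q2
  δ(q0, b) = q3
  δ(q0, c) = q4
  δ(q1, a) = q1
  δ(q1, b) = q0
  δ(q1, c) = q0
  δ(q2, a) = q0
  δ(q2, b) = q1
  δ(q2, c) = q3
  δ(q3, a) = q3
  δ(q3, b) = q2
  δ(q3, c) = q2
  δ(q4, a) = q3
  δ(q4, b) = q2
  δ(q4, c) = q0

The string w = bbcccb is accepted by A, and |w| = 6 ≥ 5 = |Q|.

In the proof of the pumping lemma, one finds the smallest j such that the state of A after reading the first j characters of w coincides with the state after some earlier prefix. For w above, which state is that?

State sequence: q0 -b-> q3 -b-> q2 -c-> q3 -c-> q2 -c-> q3 -b-> q2
First repeat at step 3: q3 was already visited.

The earliest repeat is at step j = 3: A is in q3, which it already visited at step i = 1.
With |Q| = 5, pigeonhole forces a state repeat no later than step 5; the substring read between the first and second visits to that state can be pumped.

q3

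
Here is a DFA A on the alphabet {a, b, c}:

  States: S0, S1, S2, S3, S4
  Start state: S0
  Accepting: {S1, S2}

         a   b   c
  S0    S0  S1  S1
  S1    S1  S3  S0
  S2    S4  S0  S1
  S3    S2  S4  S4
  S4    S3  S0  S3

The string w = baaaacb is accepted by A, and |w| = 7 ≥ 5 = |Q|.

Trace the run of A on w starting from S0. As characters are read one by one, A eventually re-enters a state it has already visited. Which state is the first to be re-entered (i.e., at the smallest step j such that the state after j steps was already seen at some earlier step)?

S1

State sequence: S0 -b-> S1 -a-> S1 -a-> S1 -a-> S1 -a-> S1 -c-> S0 -b-> S1
First repeat at step 2: S1 was already visited.

The earliest repeat is at step j = 2: A is in S1, which it already visited at step i = 1.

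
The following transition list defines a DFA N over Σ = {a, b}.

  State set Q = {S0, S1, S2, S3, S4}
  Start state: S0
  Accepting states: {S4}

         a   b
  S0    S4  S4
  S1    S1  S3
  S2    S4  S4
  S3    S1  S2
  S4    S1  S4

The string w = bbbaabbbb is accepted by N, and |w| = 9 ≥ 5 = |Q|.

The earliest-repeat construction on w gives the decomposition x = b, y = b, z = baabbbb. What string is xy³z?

bbbbbaabbbb

xy^3z = b·b·b·b·baabbbb = bbbbbaabbbb.
Reading y = b takes N from S4 back to S4, so after x·y·y·y the machine is still in S4, and z then leads to the accepting state S4. Hence bbbbbaabbbb ∈ L(N).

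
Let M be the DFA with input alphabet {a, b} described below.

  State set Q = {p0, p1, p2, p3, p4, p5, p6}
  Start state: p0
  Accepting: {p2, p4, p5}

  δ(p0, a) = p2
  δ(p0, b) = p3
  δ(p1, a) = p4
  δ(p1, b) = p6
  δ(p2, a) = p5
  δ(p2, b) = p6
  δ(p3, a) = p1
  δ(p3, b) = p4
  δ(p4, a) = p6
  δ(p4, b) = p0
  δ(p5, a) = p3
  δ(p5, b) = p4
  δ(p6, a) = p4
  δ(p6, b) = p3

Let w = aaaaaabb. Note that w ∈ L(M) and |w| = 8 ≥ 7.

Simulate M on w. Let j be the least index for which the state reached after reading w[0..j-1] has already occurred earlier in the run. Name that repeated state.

Run of M on w = a a a a a a b b:
  step 0: p0  (start)
  step 1: p2  (read a: p0→p2)
  step 2: p5  (read a: p2→p5)
  step 3: p3  (read a: p5→p3)
  step 4: p1  (read a: p3→p1)
  step 5: p4  (read a: p1→p4)
  step 6: p6  (read a: p4→p6)
  step 7: p3  (read b: p6→p3)   ← first repeat (p3 seen earlier)
  step 8: p4  (read b: p3→p4)

The earliest repeat is at step j = 7: M is in p3, which it already visited at step i = 3.
Since M has 7 states, any run of length ≥ 7 visits 7+1 states, so by pigeonhole some state repeats within the first 7 steps — that repeat gives the pumpable loop.

p3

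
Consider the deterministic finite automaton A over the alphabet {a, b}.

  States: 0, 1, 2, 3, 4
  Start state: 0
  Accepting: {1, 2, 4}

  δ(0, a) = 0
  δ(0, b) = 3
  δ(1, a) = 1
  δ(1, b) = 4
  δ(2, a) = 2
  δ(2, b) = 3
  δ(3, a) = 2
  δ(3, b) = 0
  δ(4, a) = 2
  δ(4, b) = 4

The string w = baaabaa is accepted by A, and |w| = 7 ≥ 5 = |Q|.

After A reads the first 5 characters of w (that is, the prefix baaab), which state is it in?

State sequence: 0 -b-> 3 -a-> 2 -a-> 2 -a-> 2 -b-> 3

After reading 5 characters, A is in state 3.

3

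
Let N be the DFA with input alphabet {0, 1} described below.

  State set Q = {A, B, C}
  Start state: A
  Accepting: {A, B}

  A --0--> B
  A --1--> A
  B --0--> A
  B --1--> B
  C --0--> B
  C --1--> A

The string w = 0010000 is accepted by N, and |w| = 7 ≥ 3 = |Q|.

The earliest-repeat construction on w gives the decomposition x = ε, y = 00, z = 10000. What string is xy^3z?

xy^3z = ε·00·00·00·10000 = 00000010000.
Reading y = 00 takes N from A back to A, so after x·y·y·y the machine is still in A, and z then leads to the accepting state A. Hence 00000010000 ∈ L(N).

00000010000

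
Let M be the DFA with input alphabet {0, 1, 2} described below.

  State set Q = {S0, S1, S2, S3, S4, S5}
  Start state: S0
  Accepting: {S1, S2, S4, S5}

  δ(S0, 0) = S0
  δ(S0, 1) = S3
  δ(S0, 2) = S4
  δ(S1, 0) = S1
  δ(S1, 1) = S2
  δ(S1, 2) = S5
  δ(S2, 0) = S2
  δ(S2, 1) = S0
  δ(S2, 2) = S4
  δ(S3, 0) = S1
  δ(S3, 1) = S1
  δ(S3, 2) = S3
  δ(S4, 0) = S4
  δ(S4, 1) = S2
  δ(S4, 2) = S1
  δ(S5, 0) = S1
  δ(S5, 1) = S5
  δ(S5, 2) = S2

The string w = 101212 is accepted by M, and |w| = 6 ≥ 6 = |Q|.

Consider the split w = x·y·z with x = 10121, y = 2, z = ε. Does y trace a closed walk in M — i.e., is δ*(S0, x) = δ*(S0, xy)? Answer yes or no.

Run of M on the first 6 characters of w = 1 0 1 2 1 2:
  step 0: S0  (start)
  step 1: S3  (read 1: S0→S3)
  step 2: S1  (read 0: S3→S1)
  step 3: S2  (read 1: S1→S2)
  step 4: S4  (read 2: S2→S4)
  step 5: S2  (read 1: S4→S2)
  step 6: S4  (read 2: S2→S4)

After x (step 5): S2. After xy (step 6): S4.
They differ (S2 ≠ S4), so y is not a cycle from the state after x; this split is not the one the pumping-lemma construction produces, and pumping y need not keep the string in L(M).

no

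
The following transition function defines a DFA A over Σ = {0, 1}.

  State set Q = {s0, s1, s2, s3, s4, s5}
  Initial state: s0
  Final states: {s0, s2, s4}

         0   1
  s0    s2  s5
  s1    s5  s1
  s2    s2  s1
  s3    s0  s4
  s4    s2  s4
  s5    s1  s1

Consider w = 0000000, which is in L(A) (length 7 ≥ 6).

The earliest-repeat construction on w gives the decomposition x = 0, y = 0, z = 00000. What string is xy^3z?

xy^3z = 0·0·0·0·00000 = 000000000.
Reading y = 0 takes A from s2 back to s2, so after x·y·y·y the machine is still in s2, and z then leads to the accepting state s2. Hence 000000000 ∈ L(A).

000000000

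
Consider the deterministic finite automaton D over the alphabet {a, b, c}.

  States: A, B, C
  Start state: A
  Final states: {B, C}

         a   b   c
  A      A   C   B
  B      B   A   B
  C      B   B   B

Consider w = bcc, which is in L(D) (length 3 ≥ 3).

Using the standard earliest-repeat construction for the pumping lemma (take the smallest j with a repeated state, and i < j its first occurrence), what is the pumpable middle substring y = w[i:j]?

c

State sequence: A -b-> C -c-> B -c-> B
First repeat at step 3: B was already visited.

So i = 2, j = 3, giving x = w[0:2] = bc, y = w[2:3] = c, z = w[3:3] = ε.
Check: |xy| = 3 ≤ 3 and |y| = 1 ≥ 1. Reading y takes D from B back to B, so every xyⁱz is accepted.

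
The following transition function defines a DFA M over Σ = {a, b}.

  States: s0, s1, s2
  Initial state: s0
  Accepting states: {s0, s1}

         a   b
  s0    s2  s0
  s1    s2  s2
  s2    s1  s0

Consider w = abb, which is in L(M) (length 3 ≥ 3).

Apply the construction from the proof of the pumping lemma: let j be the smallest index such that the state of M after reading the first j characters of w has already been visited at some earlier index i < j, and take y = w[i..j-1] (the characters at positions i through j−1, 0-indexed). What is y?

Run of M on w = a b b:
  step 0: s0  (start)
  step 1: s2  (read a: s0→s2)
  step 2: s0  (read b: s2→s0)   ← first repeat (s0 seen earlier)
  step 3: s0  (read b: s0→s0)

So i = 0, j = 2, giving x = w[0:0] = ε, y = w[0:2] = ab, z = w[2:3] = b.
Check: |xy| = 2 ≤ 3 and |y| = 2 ≥ 1. Reading y takes M from s0 back to s0, so every xyⁱz is accepted.

ab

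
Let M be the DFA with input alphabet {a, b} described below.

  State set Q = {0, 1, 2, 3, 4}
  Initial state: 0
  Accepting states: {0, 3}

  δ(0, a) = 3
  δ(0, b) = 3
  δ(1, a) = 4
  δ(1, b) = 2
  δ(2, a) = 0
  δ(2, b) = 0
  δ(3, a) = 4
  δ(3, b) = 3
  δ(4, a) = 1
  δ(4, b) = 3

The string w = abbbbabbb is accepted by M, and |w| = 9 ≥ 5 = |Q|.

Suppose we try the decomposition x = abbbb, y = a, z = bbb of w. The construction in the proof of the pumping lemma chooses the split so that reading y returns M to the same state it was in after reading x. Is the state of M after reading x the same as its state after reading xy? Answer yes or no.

State sequence: 0 -a-> 3 -b-> 3 -b-> 3 -b-> 3 -b-> 3 -a-> 4

After x (step 5): 3. After xy (step 6): 4.
They differ (3 ≠ 4), so y is not a cycle from the state after x; this split is not the one the pumping-lemma construction produces, and pumping y need not keep the string in L(M).

no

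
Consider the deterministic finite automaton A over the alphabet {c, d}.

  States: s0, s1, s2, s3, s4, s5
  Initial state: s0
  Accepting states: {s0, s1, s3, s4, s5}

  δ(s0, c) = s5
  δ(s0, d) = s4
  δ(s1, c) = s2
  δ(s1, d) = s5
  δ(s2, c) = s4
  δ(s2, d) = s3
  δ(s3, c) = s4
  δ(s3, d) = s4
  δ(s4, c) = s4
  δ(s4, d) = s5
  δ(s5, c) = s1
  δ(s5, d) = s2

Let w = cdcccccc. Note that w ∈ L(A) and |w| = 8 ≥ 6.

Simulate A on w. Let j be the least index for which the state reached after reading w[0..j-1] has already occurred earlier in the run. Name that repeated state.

State sequence: s0 -c-> s5 -d-> s2 -c-> s4 -c-> s4 -c-> s4 -c-> s4 -c-> s4 -c-> s4
First repeat at step 4: s4 was already visited.

The earliest repeat is at step j = 4: A is in s4, which it already visited at step i = 3.
Since A has 6 states, any run of length ≥ 6 visits 6+1 states, so by pigeonhole some state repeats within the first 6 steps — that repeat gives the pumpable loop.

s4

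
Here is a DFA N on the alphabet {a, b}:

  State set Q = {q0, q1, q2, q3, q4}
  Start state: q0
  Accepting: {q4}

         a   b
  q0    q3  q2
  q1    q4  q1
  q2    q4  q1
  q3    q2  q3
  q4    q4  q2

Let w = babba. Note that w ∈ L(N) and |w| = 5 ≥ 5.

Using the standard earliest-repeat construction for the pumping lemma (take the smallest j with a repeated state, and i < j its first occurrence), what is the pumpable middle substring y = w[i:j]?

State sequence: q0 -b-> q2 -a-> q4 -b-> q2 -b-> q1 -a-> q4
First repeat at step 3: q2 was already visited.

So i = 1, j = 3, giving x = w[0:1] = b, y = w[1:3] = ab, z = w[3:5] = ba.
Check: |xy| = 3 ≤ 5 and |y| = 2 ≥ 1. Reading y takes N from q2 back to q2, so every xyⁱz is accepted.
The DFA has 5 states, so the proof of the pumping lemma guarantees a repeated state among the first 5+1 visited; the segment between the two visits is the pumpable y.

ab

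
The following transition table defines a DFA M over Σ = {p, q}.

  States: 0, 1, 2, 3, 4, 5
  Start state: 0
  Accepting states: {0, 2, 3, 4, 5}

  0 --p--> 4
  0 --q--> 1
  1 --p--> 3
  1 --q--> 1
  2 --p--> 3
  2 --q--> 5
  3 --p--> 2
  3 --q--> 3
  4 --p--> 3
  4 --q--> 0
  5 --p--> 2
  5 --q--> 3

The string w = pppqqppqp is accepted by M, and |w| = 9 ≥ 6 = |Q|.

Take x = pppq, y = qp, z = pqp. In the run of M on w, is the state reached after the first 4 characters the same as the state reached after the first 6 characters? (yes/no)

Run of M on the first 6 characters of w = p p p q q p:
  step 0: 0  (start)
  step 1: 4  (read p: 0→4)
  step 2: 3  (read p: 4→3)
  step 3: 2  (read p: 3→2)
  step 4: 5  (read q: 2→5)
  step 5: 3  (read q: 5→3)
  step 6: 2  (read p: 3→2)

After x (step 4): 5. After xy (step 6): 2.
They differ (5 ≠ 2), so y is not a cycle from the state after x; this split is not the one the pumping-lemma construction produces, and pumping y need not keep the string in L(M).

no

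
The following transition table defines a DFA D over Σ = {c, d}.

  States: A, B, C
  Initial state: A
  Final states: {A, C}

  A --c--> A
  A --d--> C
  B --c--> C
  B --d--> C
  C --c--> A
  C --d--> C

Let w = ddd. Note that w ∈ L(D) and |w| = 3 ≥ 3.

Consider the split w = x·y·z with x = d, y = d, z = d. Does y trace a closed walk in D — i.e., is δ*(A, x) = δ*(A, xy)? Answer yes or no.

Run of D on the first 2 characters of w = d d:
  step 0: A  (start)
  step 1: C  (read d: A→C)
  step 2: C  (read d: C→C)

After x (step 1): C. After xy (step 2): C.
They match, so y = d drives D around a cycle from C back to itself; pumping y any number of times keeps D in C before reading z, and xyⁱz ∈ L(D) for every i ≥ 0.

yes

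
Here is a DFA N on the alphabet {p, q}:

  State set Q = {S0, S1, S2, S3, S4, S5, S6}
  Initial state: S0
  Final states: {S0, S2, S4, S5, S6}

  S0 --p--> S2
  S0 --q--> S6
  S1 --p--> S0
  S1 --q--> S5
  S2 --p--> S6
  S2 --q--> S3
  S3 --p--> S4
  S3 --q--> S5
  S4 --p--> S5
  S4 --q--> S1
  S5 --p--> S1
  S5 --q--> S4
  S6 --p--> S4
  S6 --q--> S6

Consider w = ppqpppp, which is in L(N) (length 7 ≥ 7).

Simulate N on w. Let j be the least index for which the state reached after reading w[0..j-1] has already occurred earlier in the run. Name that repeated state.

S6

State sequence: S0 -p-> S2 -p-> S6 -q-> S6 -p-> S4 -p-> S5 -p-> S1 -p-> S0
First repeat at step 3: S6 was already visited.

The earliest repeat is at step j = 3: N is in S6, which it already visited at step i = 2.
Since N has 7 states, any run of length ≥ 7 visits 7+1 states, so by pigeonhole some state repeats within the first 7 steps — that repeat gives the pumpable loop.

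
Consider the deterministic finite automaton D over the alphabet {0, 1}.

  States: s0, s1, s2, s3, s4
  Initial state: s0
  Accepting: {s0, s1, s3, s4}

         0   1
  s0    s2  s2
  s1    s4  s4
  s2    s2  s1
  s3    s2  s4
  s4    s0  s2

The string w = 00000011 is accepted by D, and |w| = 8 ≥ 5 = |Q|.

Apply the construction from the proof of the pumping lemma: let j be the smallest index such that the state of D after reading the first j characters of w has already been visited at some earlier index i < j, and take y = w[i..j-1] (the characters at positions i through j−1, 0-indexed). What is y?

0

State sequence: s0 -0-> s2 -0-> s2 -0-> s2 -0-> s2 -0-> s2 -0-> s2 -1-> s1 -1-> s4
First repeat at step 2: s2 was already visited.

So i = 1, j = 2, giving x = w[0:1] = 0, y = w[1:2] = 0, z = w[2:8] = 000011.
Check: |xy| = 2 ≤ 5 and |y| = 1 ≥ 1. Reading y takes D from s2 back to s2, so every xyⁱz is accepted.
Since D has 5 states, any run of length ≥ 5 visits 5+1 states, so by pigeonhole some state repeats within the first 5 steps — that repeat gives the pumpable loop.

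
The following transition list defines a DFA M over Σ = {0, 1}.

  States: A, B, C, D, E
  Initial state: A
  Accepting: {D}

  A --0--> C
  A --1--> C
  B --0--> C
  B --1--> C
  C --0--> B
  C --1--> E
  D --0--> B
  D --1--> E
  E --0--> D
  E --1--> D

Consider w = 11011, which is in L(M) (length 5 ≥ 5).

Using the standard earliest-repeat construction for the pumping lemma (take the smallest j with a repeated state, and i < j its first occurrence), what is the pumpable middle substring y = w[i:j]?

01

Run of M on w = 1 1 0 1 1:
  step 0: A  (start)
  step 1: C  (read 1: A→C)
  step 2: E  (read 1: C→E)
  step 3: D  (read 0: E→D)
  step 4: E  (read 1: D→E)   ← first repeat (E seen earlier)
  step 5: D  (read 1: E→D)

So i = 2, j = 4, giving x = w[0:2] = 11, y = w[2:4] = 01, z = w[4:5] = 1.
Check: |xy| = 4 ≤ 5 and |y| = 2 ≥ 1. Reading y takes M from E back to E, so every xyⁱz is accepted.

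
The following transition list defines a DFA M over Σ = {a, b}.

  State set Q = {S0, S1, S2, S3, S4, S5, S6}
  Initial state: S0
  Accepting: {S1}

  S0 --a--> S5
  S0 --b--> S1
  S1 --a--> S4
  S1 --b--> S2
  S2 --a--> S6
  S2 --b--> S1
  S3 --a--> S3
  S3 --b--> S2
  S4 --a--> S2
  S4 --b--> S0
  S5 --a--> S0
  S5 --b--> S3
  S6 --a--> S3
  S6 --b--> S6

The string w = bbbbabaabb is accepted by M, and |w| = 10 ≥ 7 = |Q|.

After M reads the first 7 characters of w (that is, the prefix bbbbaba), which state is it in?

Run of M on the first 7 characters of w = b b b b a b a:
  step 0: S0  (start)
  step 1: S1  (read b: S0→S1)
  step 2: S2  (read b: S1→S2)
  step 3: S1  (read b: S2→S1)
  step 4: S2  (read b: S1→S2)
  step 5: S6  (read a: S2→S6)
  step 6: S6  (read b: S6→S6)
  step 7: S3  (read a: S6→S3)

After reading 7 characters, M is in state S3.

S3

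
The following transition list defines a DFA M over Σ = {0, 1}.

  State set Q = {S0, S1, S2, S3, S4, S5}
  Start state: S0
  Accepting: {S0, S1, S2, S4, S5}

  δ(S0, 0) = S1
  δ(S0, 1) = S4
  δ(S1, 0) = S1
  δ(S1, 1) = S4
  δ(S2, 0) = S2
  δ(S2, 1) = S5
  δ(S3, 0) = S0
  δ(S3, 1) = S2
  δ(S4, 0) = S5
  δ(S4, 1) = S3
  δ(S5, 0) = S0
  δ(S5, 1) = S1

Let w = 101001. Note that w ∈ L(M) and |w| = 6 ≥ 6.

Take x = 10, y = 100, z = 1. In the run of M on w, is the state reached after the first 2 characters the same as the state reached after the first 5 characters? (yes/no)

State sequence: S0 -1-> S4 -0-> S5 -1-> S1 -0-> S1 -0-> S1

After x (step 2): S5. After xy (step 5): S1.
They differ (S5 ≠ S1), so y is not a cycle from the state after x; this split is not the one the pumping-lemma construction produces, and pumping y need not keep the string in L(M).

no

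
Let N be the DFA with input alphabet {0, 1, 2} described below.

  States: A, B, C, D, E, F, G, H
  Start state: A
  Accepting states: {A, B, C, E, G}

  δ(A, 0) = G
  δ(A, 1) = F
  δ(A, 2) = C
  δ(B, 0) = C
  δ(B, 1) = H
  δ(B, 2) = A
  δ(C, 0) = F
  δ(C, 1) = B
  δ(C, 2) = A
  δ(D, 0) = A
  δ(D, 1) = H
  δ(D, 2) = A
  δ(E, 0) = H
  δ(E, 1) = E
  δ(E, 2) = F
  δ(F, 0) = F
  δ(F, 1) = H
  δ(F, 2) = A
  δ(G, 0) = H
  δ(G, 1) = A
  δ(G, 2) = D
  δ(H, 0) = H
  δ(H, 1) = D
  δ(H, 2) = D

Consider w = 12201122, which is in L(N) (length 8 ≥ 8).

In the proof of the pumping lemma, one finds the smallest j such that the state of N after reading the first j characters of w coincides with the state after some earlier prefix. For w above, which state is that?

A

State sequence: A -1-> F -2-> A -2-> C -0-> F -1-> H -1-> D -2-> A -2-> C
First repeat at step 2: A was already visited.

The earliest repeat is at step j = 2: N is in A, which it already visited at step i = 0.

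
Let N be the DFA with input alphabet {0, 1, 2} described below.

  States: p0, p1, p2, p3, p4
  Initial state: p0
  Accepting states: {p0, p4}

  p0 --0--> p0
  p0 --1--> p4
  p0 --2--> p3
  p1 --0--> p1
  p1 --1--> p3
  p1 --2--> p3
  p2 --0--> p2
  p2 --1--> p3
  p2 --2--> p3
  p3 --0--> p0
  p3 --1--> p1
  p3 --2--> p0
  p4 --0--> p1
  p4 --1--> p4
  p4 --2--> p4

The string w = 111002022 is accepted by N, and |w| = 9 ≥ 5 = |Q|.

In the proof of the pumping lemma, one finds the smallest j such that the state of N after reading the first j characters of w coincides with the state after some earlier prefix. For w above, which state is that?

Run of N on w = 1 1 1 0 0 2 0 2 2:
  step 0: p0  (start)
  step 1: p4  (read 1: p0→p4)
  step 2: p4  (read 1: p4→p4)   ← first repeat (p4 seen earlier)
  step 3: p4  (read 1: p4→p4)
  step 4: p1  (read 0: p4→p1)
  step 5: p1  (read 0: p1→p1)
  step 6: p3  (read 2: p1→p3)
  step 7: p0  (read 0: p3→p0)
  step 8: p3  (read 2: p0→p3)
  step 9: p0  (read 2: p3→p0)

The earliest repeat is at step j = 2: N is in p4, which it already visited at step i = 1.

p4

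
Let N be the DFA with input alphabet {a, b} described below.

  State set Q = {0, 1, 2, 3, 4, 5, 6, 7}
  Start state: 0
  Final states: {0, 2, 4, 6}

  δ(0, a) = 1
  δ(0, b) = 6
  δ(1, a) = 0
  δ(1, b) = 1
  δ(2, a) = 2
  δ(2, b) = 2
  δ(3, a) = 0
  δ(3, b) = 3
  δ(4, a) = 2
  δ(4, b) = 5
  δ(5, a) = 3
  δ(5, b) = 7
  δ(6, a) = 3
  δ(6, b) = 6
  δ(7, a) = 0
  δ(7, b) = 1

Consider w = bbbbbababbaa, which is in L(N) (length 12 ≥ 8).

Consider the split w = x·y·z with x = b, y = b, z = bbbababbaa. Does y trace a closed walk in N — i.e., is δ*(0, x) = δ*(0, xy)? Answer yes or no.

yes

Run of N on the first 2 characters of w = b b:
  step 0: 0  (start)
  step 1: 6  (read b: 0→6)
  step 2: 6  (read b: 6→6)

After x (step 1): 6. After xy (step 2): 6.
They match, so y = b drives N around a cycle from 6 back to itself; pumping y any number of times keeps N in 6 before reading z, and xyⁱz ∈ L(N) for every i ≥ 0.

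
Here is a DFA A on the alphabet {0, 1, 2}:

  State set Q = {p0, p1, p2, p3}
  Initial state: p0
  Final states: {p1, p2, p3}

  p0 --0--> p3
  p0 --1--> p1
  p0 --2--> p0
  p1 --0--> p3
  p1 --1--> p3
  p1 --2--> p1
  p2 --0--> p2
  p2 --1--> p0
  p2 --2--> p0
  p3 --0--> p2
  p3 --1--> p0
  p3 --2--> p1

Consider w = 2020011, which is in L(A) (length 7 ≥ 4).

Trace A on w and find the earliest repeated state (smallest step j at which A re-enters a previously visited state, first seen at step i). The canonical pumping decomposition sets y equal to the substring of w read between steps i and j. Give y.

Run of A on w = 2 0 2 0 0 1 1:
  step 0: p0  (start)
  step 1: p0  (read 2: p0→p0)   ← first repeat (p0 seen earlier)
  step 2: p3  (read 0: p0→p3)
  step 3: p1  (read 2: p3→p1)
  step 4: p3  (read 0: p1→p3)
  step 5: p2  (read 0: p3→p2)
  step 6: p0  (read 1: p2→p0)
  step 7: p1  (read 1: p0→p1)

So i = 0, j = 1, giving x = w[0:0] = ε, y = w[0:1] = 2, z = w[1:7] = 020011.
Check: |xy| = 1 ≤ 4 and |y| = 1 ≥ 1. Reading y takes A from p0 back to p0, so every xyⁱz is accepted.
The DFA has 4 states, so the proof of the pumping lemma guarantees a repeated state among the first 4+1 visited; the segment between the two visits is the pumpable y.

2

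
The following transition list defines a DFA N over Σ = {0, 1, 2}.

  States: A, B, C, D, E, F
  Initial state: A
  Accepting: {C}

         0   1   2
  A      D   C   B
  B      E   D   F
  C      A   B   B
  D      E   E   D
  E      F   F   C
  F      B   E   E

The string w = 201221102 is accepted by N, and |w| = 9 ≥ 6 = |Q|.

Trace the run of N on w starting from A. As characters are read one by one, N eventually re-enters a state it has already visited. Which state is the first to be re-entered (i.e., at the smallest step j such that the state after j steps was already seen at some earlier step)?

E

State sequence: A -2-> B -0-> E -1-> F -2-> E -2-> C -1-> B -1-> D -0-> E -2-> C
First repeat at step 4: E was already visited.

The earliest repeat is at step j = 4: N is in E, which it already visited at step i = 2.
The DFA has 6 states, so the proof of the pumping lemma guarantees a repeated state among the first 6+1 visited; the segment between the two visits is the pumpable y.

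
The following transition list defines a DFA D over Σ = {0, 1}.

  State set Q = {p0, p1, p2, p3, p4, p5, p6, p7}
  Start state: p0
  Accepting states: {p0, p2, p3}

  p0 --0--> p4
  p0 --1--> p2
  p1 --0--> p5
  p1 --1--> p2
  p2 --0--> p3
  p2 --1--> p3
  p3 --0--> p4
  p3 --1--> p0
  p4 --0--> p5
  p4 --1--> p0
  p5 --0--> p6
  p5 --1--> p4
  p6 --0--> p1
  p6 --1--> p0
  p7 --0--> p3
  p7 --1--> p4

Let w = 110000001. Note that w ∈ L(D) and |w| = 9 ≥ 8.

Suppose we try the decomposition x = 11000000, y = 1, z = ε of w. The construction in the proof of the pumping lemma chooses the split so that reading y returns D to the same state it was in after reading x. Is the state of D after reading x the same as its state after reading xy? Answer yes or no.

State sequence: p0 -1-> p2 -1-> p3 -0-> p4 -0-> p5 -0-> p6 -0-> p1 -0-> p5 -0-> p6 -1-> p0

After x (step 8): p6. After xy (step 9): p0.
They differ (p6 ≠ p0), so y is not a cycle from the state after x; this split is not the one the pumping-lemma construction produces, and pumping y need not keep the string in L(D).

no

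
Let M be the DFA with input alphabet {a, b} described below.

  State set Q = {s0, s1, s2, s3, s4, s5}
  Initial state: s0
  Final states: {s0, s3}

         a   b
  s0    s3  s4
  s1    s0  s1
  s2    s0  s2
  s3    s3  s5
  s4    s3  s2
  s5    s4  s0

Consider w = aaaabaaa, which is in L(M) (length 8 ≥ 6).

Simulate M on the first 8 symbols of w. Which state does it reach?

s3

State sequence: s0 -a-> s3 -a-> s3 -a-> s3 -a-> s3 -b-> s5 -a-> s4 -a-> s3 -a-> s3

After reading 8 characters, M is in state s3.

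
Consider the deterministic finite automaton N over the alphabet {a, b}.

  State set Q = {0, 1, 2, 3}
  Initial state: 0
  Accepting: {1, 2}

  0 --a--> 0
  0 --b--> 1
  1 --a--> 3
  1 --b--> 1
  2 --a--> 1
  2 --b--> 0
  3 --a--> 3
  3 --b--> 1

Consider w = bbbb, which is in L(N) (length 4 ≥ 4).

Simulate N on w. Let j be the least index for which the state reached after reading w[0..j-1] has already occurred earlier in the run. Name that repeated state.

1

State sequence: 0 -b-> 1 -b-> 1 -b-> 1 -b-> 1
First repeat at step 2: 1 was already visited.

The earliest repeat is at step j = 2: N is in 1, which it already visited at step i = 1.
The DFA has 4 states, so the proof of the pumping lemma guarantees a repeated state among the first 4+1 visited; the segment between the two visits is the pumpable y.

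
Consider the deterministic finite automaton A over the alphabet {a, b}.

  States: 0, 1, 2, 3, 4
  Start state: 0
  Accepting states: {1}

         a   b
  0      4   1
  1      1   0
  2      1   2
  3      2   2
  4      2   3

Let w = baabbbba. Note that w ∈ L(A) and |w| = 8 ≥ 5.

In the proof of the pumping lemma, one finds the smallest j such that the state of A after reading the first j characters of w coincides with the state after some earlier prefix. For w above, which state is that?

1

State sequence: 0 -b-> 1 -a-> 1 -a-> 1 -b-> 0 -b-> 1 -b-> 0 -b-> 1 -a-> 1
First repeat at step 2: 1 was already visited.

The earliest repeat is at step j = 2: A is in 1, which it already visited at step i = 1.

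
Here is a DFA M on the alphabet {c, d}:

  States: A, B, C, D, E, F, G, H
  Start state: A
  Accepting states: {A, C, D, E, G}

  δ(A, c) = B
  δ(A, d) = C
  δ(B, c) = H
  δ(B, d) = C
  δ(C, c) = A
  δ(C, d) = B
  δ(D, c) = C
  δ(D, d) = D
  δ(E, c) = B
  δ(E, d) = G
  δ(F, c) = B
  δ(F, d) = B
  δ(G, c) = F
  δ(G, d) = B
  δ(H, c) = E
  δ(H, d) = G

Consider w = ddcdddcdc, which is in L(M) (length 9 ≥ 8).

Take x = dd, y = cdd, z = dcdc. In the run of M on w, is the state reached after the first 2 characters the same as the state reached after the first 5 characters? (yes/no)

Run of M on the first 5 characters of w = d d c d d:
  step 0: A  (start)
  step 1: C  (read d: A→C)
  step 2: B  (read d: C→B)
  step 3: H  (read c: B→H)
  step 4: G  (read d: H→G)
  step 5: B  (read d: G→B)

After x (step 2): B. After xy (step 5): B.
They match, so y = cdd drives M around a cycle from B back to itself; pumping y any number of times keeps M in B before reading z, and xyⁱz ∈ L(M) for every i ≥ 0.

yes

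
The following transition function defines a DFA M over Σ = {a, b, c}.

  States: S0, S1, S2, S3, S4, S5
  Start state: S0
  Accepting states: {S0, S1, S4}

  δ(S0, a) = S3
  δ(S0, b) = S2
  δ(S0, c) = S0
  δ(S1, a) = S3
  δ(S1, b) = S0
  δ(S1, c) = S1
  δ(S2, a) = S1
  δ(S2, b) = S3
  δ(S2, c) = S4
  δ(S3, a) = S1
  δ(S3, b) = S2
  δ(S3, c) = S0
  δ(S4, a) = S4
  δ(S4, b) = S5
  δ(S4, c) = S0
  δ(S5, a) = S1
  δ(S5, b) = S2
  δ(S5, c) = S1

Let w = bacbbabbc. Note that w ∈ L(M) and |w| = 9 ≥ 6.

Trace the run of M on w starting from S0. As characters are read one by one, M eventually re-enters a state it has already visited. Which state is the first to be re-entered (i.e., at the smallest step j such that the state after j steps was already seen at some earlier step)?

S1

Run of M on w = b a c b b a b b c:
  step 0: S0  (start)
  step 1: S2  (read b: S0→S2)
  step 2: S1  (read a: S2→S1)
  step 3: S1  (read c: S1→S1)   ← first repeat (S1 seen earlier)
  step 4: S0  (read b: S1→S0)
  step 5: S2  (read b: S0→S2)
  step 6: S1  (read a: S2→S1)
  step 7: S0  (read b: S1→S0)
  step 8: S2  (read b: S0→S2)
  step 9: S4  (read c: S2→S4)

The earliest repeat is at step j = 3: M is in S1, which it already visited at step i = 2.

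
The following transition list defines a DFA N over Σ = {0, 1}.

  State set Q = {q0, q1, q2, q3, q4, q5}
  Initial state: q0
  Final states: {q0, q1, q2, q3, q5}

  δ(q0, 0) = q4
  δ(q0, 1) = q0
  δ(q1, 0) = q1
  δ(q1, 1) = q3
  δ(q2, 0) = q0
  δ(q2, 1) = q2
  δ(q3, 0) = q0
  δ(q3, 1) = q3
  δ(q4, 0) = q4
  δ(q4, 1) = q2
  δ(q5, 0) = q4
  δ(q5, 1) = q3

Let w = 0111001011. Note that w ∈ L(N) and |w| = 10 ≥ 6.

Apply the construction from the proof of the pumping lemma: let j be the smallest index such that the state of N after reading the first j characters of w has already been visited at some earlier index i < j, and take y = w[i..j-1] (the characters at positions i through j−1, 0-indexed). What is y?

1

Run of N on w = 0 1 1 1 0 0 1 0 1 1:
  step 0: q0  (start)
  step 1: q4  (read 0: q0→q4)
  step 2: q2  (read 1: q4→q2)
  step 3: q2  (read 1: q2→q2)   ← first repeat (q2 seen earlier)
  step 4: q2  (read 1: q2→q2)
  step 5: q0  (read 0: q2→q0)
  step 6: q4  (read 0: q0→q4)
  step 7: q2  (read 1: q4→q2)
  step 8: q0  (read 0: q2→q0)
  step 9: q0  (read 1: q0→q0)
  step 10: q0  (read 1: q0→q0)

So i = 2, j = 3, giving x = w[0:2] = 01, y = w[2:3] = 1, z = w[3:10] = 1001011.
Check: |xy| = 3 ≤ 6 and |y| = 1 ≥ 1. Reading y takes N from q2 back to q2, so every xyⁱz is accepted.
Pumping length from the standard proof: p = 6 (the number of states). The repeated state found above gives |xy| = j ≤ 6 and |y| = j − i ≥ 1.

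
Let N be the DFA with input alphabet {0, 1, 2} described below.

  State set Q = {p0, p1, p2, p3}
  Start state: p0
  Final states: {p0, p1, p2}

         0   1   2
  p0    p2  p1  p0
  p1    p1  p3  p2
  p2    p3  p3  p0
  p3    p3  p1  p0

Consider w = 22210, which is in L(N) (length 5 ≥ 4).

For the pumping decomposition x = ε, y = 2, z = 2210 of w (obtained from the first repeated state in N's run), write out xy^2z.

222210

xy^2z = ε·2·2·2210 = 222210.
Reading y = 2 takes N from p0 back to p0, so after x·y·y the machine is still in p0, and z then leads to the accepting state p1. Hence 222210 ∈ L(N).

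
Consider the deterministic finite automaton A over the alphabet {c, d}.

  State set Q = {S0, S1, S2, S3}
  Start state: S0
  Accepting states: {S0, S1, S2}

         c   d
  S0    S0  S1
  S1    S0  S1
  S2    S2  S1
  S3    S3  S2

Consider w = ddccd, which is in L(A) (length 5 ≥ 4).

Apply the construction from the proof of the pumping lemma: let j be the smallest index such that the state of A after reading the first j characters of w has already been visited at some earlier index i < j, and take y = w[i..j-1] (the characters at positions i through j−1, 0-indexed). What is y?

d

State sequence: S0 -d-> S1 -d-> S1 -c-> S0 -c-> S0 -d-> S1
First repeat at step 2: S1 was already visited.

So i = 1, j = 2, giving x = w[0:1] = d, y = w[1:2] = d, z = w[2:5] = ccd.
Check: |xy| = 2 ≤ 4 and |y| = 1 ≥ 1. Reading y takes A from S1 back to S1, so every xyⁱz is accepted.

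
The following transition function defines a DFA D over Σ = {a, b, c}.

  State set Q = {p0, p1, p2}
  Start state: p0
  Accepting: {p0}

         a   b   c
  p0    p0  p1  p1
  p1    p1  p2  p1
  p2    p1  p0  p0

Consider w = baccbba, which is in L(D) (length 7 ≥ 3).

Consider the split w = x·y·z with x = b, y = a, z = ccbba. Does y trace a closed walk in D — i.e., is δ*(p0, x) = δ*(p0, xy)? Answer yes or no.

Run of D on the first 2 characters of w = b a:
  step 0: p0  (start)
  step 1: p1  (read b: p0→p1)
  step 2: p1  (read a: p1→p1)

After x (step 1): p1. After xy (step 2): p1.
They match, so y = a drives D around a cycle from p1 back to itself; pumping y any number of times keeps D in p1 before reading z, and xyⁱz ∈ L(D) for every i ≥ 0.

yes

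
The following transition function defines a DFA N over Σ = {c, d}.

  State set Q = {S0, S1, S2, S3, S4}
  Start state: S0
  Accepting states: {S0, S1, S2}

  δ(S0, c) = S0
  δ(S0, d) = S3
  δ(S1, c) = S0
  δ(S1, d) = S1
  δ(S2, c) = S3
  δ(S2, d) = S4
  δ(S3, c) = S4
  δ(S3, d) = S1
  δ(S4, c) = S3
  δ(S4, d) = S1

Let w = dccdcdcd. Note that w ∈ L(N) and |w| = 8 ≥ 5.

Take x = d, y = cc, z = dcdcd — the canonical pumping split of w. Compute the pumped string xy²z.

xy^2z = d·cc·cc·dcdcd = dccccdcdcd.
Reading y = cc takes N from S3 back to S3, so after x·y·y the machine is still in S3, and z then leads to the accepting state S1. Hence dccccdcdcd ∈ L(N).

dccccdcdcd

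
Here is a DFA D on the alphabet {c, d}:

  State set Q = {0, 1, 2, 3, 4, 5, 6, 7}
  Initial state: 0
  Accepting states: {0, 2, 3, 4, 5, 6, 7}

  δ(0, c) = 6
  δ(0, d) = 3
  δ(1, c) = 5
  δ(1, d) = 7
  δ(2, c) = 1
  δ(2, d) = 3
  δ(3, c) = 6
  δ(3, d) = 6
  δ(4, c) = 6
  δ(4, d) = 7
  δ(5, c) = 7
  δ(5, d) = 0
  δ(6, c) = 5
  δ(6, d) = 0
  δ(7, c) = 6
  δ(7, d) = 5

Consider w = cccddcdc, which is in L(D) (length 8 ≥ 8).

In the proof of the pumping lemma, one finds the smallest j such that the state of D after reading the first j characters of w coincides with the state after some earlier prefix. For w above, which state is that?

Run of D on w = c c c d d c d c:
  step 0: 0  (start)
  step 1: 6  (read c: 0→6)
  step 2: 5  (read c: 6→5)
  step 3: 7  (read c: 5→7)
  step 4: 5  (read d: 7→5)   ← first repeat (5 seen earlier)
  step 5: 0  (read d: 5→0)
  step 6: 6  (read c: 0→6)
  step 7: 0  (read d: 6→0)
  step 8: 6  (read c: 0→6)

The earliest repeat is at step j = 4: D is in 5, which it already visited at step i = 2.
Pumping length from the standard proof: p = 8 (the number of states). The repeated state found above gives |xy| = j ≤ 8 and |y| = j − i ≥ 1.

5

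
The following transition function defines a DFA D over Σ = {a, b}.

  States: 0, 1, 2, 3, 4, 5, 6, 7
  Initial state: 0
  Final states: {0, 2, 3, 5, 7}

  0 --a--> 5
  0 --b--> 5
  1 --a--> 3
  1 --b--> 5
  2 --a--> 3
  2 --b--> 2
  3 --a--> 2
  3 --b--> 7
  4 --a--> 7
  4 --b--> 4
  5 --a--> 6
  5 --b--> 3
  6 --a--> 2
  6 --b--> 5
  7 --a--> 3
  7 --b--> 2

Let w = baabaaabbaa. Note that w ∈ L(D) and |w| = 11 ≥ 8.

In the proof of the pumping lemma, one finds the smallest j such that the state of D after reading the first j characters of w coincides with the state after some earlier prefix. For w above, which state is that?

2

Run of D on w = b a a b a a a b b a a:
  step 0: 0  (start)
  step 1: 5  (read b: 0→5)
  step 2: 6  (read a: 5→6)
  step 3: 2  (read a: 6→2)
  step 4: 2  (read b: 2→2)   ← first repeat (2 seen earlier)
  step 5: 3  (read a: 2→3)
  step 6: 2  (read a: 3→2)
  step 7: 3  (read a: 2→3)
  step 8: 7  (read b: 3→7)
  step 9: 2  (read b: 7→2)
  step 10: 3  (read a: 2→3)
  step 11: 2  (read a: 3→2)

The earliest repeat is at step j = 4: D is in 2, which it already visited at step i = 3.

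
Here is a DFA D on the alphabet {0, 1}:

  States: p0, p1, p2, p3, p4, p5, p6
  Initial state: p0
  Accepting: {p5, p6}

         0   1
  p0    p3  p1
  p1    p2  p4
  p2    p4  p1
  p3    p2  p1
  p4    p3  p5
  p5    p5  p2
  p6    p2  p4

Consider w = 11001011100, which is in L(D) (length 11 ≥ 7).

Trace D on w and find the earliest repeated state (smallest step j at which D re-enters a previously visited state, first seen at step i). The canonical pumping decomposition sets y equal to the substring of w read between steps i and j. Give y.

1001

State sequence: p0 -1-> p1 -1-> p4 -0-> p3 -0-> p2 -1-> p1 -0-> p2 -1-> p1 -1-> p4 -1-> p5 -0-> p5 -0-> p5
First repeat at step 5: p1 was already visited.

So i = 1, j = 5, giving x = w[0:1] = 1, y = w[1:5] = 1001, z = w[5:11] = 011100.
Check: |xy| = 5 ≤ 7 and |y| = 4 ≥ 1. Reading y takes D from p1 back to p1, so every xyⁱz is accepted.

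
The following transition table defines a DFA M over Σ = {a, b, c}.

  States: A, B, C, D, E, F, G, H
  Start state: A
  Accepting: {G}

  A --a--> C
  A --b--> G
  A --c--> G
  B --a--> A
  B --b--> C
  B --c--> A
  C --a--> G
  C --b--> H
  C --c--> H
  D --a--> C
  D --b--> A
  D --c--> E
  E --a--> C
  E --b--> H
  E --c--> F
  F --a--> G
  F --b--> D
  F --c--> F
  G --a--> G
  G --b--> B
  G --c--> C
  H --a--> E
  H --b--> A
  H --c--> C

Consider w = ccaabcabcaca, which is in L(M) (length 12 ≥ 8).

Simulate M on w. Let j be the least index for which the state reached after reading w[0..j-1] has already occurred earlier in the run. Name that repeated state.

G

Run of M on w = c c a a b c a b c a c a:
  step 0: A  (start)
  step 1: G  (read c: A→G)
  step 2: C  (read c: G→C)
  step 3: G  (read a: C→G)   ← first repeat (G seen earlier)
  step 4: G  (read a: G→G)
  step 5: B  (read b: G→B)
  step 6: A  (read c: B→A)
  step 7: C  (read a: A→C)
  step 8: H  (read b: C→H)
  step 9: C  (read c: H→C)
  step 10: G  (read a: C→G)
  step 11: C  (read c: G→C)
  step 12: G  (read a: C→G)

The earliest repeat is at step j = 3: M is in G, which it already visited at step i = 1.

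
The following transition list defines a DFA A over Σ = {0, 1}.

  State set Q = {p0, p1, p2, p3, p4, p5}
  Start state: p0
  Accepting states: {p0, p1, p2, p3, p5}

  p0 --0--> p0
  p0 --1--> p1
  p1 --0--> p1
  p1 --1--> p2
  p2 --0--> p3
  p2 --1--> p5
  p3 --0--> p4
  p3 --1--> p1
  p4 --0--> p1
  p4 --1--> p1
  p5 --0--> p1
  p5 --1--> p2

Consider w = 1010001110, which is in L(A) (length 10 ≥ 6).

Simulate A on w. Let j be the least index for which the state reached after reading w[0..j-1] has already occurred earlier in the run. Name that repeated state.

p1

Run of A on w = 1 0 1 0 0 0 1 1 1 0:
  step 0: p0  (start)
  step 1: p1  (read 1: p0→p1)
  step 2: p1  (read 0: p1→p1)   ← first repeat (p1 seen earlier)
  step 3: p2  (read 1: p1→p2)
  step 4: p3  (read 0: p2→p3)
  step 5: p4  (read 0: p3→p4)
  step 6: p1  (read 0: p4→p1)
  step 7: p2  (read 1: p1→p2)
  step 8: p5  (read 1: p2→p5)
  step 9: p2  (read 1: p5→p2)
  step 10: p3  (read 0: p2→p3)

The earliest repeat is at step j = 2: A is in p1, which it already visited at step i = 1.
With |Q| = 6, pigeonhole forces a state repeat no later than step 6; the substring read between the first and second visits to that state can be pumped.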